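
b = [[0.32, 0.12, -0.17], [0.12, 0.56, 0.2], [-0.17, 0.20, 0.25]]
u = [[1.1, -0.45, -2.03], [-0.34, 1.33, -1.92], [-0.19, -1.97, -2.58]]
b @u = [[0.34, 0.35, -0.44],[-0.10, 0.3, -1.83],[-0.30, -0.15, -0.68]]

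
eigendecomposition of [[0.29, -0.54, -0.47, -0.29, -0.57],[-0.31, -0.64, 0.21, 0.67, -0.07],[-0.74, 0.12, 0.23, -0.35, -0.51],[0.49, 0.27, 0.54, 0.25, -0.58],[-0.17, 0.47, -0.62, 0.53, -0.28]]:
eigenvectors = [[(-0.68+0j), 0.18+0.31j, 0.18-0.31j, -0.17+0.33j, -0.17-0.33j], [0.28+0.00j, 0.20-0.16j, 0.20+0.16j, (-0.63+0j), (-0.63-0j)], [0.65+0.00j, -0.07+0.35j, (-0.07-0.35j), 0.04+0.39j, 0.04-0.39j], [0.17+0.00j, 0.65+0.00j, 0.65-0.00j, 0.25-0.05j, 0.25+0.05j], [(-0.05+0j), -0.00-0.50j, (-0+0.5j), (0.13+0.48j), 0.13-0.48j]]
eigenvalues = [(1+0j), (0.42+0.91j), (0.42-0.91j), (-0.99+0.14j), (-0.99-0.14j)]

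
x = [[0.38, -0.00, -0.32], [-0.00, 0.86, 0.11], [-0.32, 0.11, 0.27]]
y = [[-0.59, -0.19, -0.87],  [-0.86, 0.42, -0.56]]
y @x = [[0.05, -0.26, -0.07], [-0.15, 0.30, 0.17]]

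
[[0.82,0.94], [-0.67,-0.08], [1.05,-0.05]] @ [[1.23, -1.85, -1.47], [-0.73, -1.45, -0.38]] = [[0.32,-2.88,-1.56], [-0.77,1.36,1.02], [1.33,-1.87,-1.52]]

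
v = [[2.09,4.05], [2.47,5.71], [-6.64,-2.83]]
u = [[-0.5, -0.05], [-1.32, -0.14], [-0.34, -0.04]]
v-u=[[2.59, 4.1],[3.79, 5.85],[-6.3, -2.79]]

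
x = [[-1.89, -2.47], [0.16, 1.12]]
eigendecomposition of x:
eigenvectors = [[-1.0, 0.65], [0.06, -0.76]]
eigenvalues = [-1.75, 0.98]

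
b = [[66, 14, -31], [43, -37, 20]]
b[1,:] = [43, -37, 20]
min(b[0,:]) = -31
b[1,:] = [43, -37, 20]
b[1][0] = 43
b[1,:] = [43, -37, 20]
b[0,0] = 66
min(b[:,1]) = -37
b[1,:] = [43, -37, 20]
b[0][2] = -31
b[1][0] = 43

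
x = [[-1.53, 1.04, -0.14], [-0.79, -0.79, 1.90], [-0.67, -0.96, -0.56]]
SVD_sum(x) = [[-0.09, -0.07, 0.16], [-0.96, -0.76, 1.82], [-0.07, -0.06, 0.13]] + [[-1.47, 1.06, -0.34], [0.14, -0.10, 0.03], [-0.07, 0.05, -0.02]] + [[0.03, 0.05, 0.04],  [0.04, 0.06, 0.05],  [-0.53, -0.96, -0.68]]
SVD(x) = [[-0.09, 0.99, -0.05], [-0.99, -0.09, -0.07], [-0.07, 0.05, 1.0]] @ diag([2.2102694846860014, 1.8536269000460264, 1.2896418574517663]) @ [[0.44, 0.34, -0.83], [-0.80, 0.57, -0.18], [-0.41, -0.74, -0.53]]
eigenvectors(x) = [[(-0.9+0j), 0.17-0.36j, (0.17+0.36j)],[0.11+0.00j, 0.75+0.00j, 0.75-0.00j],[-0.43+0.00j, (0.15+0.5j), (0.15-0.5j)]]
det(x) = -5.28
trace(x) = -2.88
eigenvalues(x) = [(-1.72+0j), (-0.58+1.65j), (-0.58-1.65j)]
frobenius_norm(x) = 3.16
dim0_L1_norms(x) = [2.99, 2.79, 2.6]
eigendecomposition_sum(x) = [[(-1.24-0j), (0.46-0j), (-0.9+0j)], [(0.15+0j), -0.06+0.00j, (0.11-0j)], [(-0.59-0j), (0.22-0j), -0.43+0.00j]] + [[-0.14+0.21j, (0.29+0.35j), (0.38-0.35j)], [-0.47-0.08j, -0.37+0.77j, (0.9+0.37j)], [(-0.04-0.33j), (-0.59-0.09j), (-0.07+0.67j)]] + [[(-0.14-0.21j), 0.29-0.35j, (0.38+0.35j)], [-0.47+0.08j, (-0.37-0.77j), 0.90-0.37j], [-0.04+0.33j, -0.59+0.09j, (-0.07-0.67j)]]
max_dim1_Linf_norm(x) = 1.9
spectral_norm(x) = 2.21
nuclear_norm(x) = 5.35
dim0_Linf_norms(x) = [1.53, 1.04, 1.9]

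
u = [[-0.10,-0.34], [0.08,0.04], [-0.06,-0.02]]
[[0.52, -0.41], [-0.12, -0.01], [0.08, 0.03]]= u@[[-0.84,  -0.93], [-1.27,  1.49]]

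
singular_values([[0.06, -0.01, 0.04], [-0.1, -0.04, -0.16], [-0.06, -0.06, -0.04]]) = [0.22, 0.05, 0.03]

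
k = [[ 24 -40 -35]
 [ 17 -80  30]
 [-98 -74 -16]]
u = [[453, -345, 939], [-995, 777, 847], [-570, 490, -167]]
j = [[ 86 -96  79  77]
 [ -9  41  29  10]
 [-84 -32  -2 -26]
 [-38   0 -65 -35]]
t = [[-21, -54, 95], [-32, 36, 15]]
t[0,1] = -54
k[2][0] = -98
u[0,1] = -345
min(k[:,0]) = -98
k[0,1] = -40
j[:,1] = [-96, 41, -32, 0]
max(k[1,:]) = 30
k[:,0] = [24, 17, -98]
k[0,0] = 24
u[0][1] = -345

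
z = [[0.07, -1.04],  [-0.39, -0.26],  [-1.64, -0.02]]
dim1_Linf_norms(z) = [1.04, 0.39, 1.64]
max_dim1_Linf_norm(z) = 1.64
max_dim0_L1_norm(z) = 2.1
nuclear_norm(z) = 2.76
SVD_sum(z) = [[0.03, 0.0], [-0.40, -0.01], [-1.64, -0.06]] + [[0.04, -1.04], [0.01, -0.25], [-0.00, 0.04]]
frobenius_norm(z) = 2.00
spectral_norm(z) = 1.69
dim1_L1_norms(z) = [1.11, 0.65, 1.66]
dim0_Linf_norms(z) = [1.64, 1.04]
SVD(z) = [[-0.02, -0.97], [0.24, -0.23], [0.97, 0.04]] @ diag([1.6878443776799439, 1.0711588849158664]) @ [[-1.0, -0.04], [-0.04, 1.0]]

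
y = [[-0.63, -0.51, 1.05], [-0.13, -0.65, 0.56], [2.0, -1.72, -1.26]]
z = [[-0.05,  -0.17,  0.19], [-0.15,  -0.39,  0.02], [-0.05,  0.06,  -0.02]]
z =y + [[0.58, 0.34, -0.86],  [-0.02, 0.26, -0.54],  [-2.05, 1.78, 1.24]]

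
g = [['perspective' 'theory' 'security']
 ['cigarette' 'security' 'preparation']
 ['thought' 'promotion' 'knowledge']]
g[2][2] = 'knowledge'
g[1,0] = 'cigarette'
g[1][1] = 'security'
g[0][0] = 'perspective'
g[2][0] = 'thought'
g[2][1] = 'promotion'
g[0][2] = 'security'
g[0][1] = 'theory'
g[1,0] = 'cigarette'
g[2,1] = 'promotion'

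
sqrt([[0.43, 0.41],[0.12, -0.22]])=[[0.64+0.05j, (0.37-0.28j)], [(0.11-0.08j), 0.06+0.49j]]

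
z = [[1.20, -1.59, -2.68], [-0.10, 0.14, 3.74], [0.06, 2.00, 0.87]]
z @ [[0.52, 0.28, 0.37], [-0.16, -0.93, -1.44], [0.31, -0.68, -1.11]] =[[0.05, 3.64, 5.71],[1.08, -2.70, -4.39],[-0.02, -2.43, -3.82]]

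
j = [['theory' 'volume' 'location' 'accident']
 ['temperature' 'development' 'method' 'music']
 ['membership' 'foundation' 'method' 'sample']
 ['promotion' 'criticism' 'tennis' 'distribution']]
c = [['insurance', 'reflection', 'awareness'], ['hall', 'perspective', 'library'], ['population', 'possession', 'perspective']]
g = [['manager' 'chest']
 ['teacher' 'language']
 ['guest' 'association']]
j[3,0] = 'promotion'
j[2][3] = 'sample'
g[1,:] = ['teacher', 'language']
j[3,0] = 'promotion'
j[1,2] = 'method'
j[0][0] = 'theory'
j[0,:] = ['theory', 'volume', 'location', 'accident']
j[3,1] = 'criticism'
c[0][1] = 'reflection'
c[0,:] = ['insurance', 'reflection', 'awareness']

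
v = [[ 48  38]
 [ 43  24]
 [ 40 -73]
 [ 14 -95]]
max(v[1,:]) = 43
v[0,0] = 48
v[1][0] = 43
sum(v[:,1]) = -106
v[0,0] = 48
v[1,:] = [43, 24]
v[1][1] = 24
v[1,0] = 43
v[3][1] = -95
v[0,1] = 38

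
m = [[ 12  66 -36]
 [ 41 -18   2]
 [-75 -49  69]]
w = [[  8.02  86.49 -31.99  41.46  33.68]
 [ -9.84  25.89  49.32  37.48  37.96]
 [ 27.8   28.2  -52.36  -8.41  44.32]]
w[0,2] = -31.99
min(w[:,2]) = -52.36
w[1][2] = 49.32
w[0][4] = 33.68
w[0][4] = 33.68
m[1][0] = 41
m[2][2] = 69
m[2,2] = 69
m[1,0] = 41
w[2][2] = -52.36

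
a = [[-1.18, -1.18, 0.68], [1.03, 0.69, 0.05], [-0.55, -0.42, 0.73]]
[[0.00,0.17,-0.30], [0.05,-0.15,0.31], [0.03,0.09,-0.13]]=a @ [[0.06, -0.15, 0.34], [-0.02, 0.01, -0.06], [0.07, 0.01, 0.05]]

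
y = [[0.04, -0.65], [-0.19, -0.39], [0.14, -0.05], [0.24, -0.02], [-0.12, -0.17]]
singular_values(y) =[0.78, 0.35]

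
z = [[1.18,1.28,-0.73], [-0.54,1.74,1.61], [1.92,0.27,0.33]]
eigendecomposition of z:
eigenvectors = [[-0.08-0.58j,  -0.08+0.58j,  (0.45+0j)], [(0.42+0.27j),  (0.42-0.27j),  0.74+0.00j], [-0.64+0.00j,  (-0.64-0j),  0.50+0.00j]]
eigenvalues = [(0.38+1.62j), (0.38-1.62j), (2.49+0j)]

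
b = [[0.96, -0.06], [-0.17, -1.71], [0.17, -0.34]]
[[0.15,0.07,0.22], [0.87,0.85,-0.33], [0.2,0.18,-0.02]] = b @ [[0.12,0.04,0.24], [-0.52,-0.50,0.17]]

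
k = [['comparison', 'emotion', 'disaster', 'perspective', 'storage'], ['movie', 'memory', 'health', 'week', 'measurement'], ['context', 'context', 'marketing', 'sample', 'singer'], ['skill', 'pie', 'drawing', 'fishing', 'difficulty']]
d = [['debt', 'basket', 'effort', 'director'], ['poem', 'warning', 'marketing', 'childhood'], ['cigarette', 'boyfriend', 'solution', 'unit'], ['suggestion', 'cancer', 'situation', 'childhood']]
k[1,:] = ['movie', 'memory', 'health', 'week', 'measurement']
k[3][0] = 'skill'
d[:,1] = ['basket', 'warning', 'boyfriend', 'cancer']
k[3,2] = 'drawing'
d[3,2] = 'situation'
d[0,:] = ['debt', 'basket', 'effort', 'director']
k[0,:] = ['comparison', 'emotion', 'disaster', 'perspective', 'storage']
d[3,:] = ['suggestion', 'cancer', 'situation', 'childhood']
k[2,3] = 'sample'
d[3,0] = 'suggestion'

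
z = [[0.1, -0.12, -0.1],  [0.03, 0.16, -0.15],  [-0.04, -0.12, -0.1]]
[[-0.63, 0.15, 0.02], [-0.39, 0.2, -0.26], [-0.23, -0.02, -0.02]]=z @ [[-2.80,1.17,0.28], [0.64,0.35,-0.75], [2.7,-0.73,0.97]]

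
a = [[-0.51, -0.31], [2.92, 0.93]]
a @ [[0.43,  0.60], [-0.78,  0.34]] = [[0.02, -0.41], [0.53, 2.07]]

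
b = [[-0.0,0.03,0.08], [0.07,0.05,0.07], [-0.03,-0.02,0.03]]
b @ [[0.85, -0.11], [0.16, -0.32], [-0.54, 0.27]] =[[-0.04, 0.01], [0.03, -0.0], [-0.04, 0.02]]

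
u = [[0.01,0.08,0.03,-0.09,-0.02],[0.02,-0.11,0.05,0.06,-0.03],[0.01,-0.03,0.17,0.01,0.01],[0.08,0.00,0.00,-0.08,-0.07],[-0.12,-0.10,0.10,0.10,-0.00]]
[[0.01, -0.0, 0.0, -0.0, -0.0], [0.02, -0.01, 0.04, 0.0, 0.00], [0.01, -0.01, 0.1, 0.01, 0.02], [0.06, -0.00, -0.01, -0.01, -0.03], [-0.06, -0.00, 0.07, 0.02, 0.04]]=u @ [[0.50,-0.05,0.01,-0.08,-0.19],[-0.05,0.01,-0.06,-0.0,0.01],[0.01,-0.06,0.58,0.08,0.10],[-0.08,-0.00,0.08,0.03,0.05],[-0.19,0.01,0.1,0.05,0.09]]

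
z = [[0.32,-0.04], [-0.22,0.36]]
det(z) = 0.106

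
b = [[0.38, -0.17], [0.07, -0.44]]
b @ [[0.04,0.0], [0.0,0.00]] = [[0.02, 0.00], [0.00, 0.00]]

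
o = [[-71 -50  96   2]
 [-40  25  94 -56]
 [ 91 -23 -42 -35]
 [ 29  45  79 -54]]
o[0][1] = -50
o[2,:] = [91, -23, -42, -35]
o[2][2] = -42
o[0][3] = 2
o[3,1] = 45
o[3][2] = 79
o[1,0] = -40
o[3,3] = -54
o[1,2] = 94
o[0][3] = 2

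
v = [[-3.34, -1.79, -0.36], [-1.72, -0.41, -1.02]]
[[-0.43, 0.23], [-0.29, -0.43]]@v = [[1.04, 0.68, -0.08], [1.71, 0.7, 0.54]]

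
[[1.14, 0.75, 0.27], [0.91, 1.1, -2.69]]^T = [[1.14, 0.91], [0.75, 1.1], [0.27, -2.69]]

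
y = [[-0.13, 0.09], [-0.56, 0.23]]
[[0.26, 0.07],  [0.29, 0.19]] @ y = [[-0.07, 0.04], [-0.14, 0.07]]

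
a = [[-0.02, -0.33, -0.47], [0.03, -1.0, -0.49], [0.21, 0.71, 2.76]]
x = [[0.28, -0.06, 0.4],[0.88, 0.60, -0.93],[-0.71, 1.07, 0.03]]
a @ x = [[0.04, -0.70, 0.28], [-0.52, -1.13, 0.93], [-1.28, 3.37, -0.49]]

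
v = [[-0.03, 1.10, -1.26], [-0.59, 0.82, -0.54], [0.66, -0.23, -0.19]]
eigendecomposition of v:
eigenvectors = [[-0.79+0.00j, -0.79-0.00j, 0.41+0.00j], [(-0.35-0.32j), (-0.35+0.32j), 0.69+0.00j], [-0.10+0.37j, (-0.1-0.37j), 0.59+0.00j]]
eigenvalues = [(0.3+1.04j), (0.3-1.04j), 0j]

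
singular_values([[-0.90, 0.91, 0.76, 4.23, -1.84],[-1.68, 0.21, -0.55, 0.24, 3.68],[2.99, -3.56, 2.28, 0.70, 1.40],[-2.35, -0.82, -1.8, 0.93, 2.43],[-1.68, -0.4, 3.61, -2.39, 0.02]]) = [6.0, 5.62, 4.82, 3.85, 1.35]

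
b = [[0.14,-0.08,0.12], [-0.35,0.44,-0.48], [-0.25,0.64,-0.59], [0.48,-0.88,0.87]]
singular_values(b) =[1.77, 0.16, 0.0]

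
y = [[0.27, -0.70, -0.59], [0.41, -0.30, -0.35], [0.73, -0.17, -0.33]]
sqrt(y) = [[0.91, -0.50, -0.61],  [0.5, 0.08, -0.17],  [0.51, 0.33, 0.19]]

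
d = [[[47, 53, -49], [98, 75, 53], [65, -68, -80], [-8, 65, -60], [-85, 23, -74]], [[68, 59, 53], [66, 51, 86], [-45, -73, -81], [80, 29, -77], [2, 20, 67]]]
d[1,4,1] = 20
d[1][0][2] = 53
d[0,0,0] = 47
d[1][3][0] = 80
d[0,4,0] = -85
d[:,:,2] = [[-49, 53, -80, -60, -74], [53, 86, -81, -77, 67]]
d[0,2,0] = 65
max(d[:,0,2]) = 53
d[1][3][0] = 80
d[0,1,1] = 75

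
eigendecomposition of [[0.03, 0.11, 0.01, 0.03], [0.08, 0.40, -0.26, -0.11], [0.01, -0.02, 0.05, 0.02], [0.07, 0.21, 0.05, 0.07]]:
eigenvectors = [[0.72, 0.48, -0.32, 0.39], [-0.29, -0.25, -0.7, 0.42], [-0.43, -0.51, -0.01, 0.07], [0.46, 0.67, -0.64, 0.82]]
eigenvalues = [-0.0, 0.0, 0.33, 0.22]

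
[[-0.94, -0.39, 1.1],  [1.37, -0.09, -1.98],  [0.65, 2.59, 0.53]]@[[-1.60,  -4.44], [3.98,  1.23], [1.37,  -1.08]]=[[1.46, 2.51],[-5.26, -4.06],[9.99, -0.27]]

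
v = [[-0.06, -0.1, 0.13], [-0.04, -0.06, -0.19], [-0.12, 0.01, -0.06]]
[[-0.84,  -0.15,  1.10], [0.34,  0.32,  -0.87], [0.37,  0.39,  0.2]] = v @[[-1.10, -2.42, -4.63], [4.93, 0.96, -0.75], [-3.14, -1.5, 5.78]]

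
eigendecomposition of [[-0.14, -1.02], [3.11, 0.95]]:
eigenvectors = [[0.15-0.47j, 0.15+0.47j], [-0.87+0.00j, (-0.87-0j)]]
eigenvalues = [(0.4+1.7j), (0.4-1.7j)]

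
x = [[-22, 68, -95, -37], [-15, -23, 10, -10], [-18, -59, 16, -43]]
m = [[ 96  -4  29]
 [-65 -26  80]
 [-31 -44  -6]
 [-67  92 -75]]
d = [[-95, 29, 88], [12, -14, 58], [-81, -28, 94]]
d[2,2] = 94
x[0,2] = -95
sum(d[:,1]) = -13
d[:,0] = [-95, 12, -81]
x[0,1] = 68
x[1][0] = -15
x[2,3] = -43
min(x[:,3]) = -43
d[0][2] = 88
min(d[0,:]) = -95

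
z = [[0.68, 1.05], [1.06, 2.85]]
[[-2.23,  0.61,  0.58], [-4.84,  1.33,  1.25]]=z @ [[-1.55,0.42,0.4], [-1.12,0.31,0.29]]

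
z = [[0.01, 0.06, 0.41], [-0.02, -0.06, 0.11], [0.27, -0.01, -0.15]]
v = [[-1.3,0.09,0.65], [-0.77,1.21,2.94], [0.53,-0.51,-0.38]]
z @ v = [[0.16, -0.14, 0.03], [0.13, -0.13, -0.23], [-0.42, 0.09, 0.2]]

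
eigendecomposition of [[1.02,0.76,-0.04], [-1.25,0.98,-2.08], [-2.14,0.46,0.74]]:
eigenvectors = [[(0.11+0.31j), (0.11-0.31j), (0.5+0j)], [-0.78+0.00j, -0.78-0.00j, 0.62+0.00j], [(-0.3+0.43j), (-0.3-0.43j), -0.61+0.00j]]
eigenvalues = [(0.36+1.65j), (0.36-1.65j), (2.02+0j)]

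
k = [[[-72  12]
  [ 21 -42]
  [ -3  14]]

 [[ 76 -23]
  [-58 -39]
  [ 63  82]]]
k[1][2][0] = 63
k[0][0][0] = -72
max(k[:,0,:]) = 76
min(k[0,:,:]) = -72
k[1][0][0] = 76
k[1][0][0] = 76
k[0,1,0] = 21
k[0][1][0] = 21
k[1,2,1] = 82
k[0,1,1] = -42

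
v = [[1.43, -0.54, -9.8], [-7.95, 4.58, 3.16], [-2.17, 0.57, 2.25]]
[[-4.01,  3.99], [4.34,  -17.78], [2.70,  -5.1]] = v@[[-1.36, 2.32],[-1.62, 0.20],[0.30, -0.08]]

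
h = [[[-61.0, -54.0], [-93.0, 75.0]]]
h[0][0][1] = -54.0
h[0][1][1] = 75.0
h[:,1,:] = [[-93.0, 75.0]]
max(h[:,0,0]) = -61.0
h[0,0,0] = -61.0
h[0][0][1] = -54.0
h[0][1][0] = -93.0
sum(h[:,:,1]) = 21.0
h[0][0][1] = -54.0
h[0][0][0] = -61.0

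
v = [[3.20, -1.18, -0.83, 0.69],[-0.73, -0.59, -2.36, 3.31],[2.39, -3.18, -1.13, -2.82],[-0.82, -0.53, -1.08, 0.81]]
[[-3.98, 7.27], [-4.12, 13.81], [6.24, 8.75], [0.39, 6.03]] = v @ [[-1.83, 0.71], [-3.59, 0.10], [2.31, -6.25], [-0.64, -0.11]]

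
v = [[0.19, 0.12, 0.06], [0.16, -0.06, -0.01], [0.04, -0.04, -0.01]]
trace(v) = 0.12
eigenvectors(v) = [[-0.89, -0.38, -0.08],[-0.45, 0.84, -0.35],[-0.07, 0.39, 0.93]]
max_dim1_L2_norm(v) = 0.23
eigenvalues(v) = [0.26, -0.14, 0.0]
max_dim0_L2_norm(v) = 0.25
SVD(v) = [[-0.85, 0.51, 0.12], [-0.52, -0.77, -0.37], [-0.1, -0.38, 0.92]] @ diag([0.2610050049161262, 0.13628546793651594, 0.0016305330594090625]) @ [[-0.95, -0.26, -0.17], [-0.30, 0.9, 0.31], [-0.08, -0.35, 0.93]]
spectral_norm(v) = 0.26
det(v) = -0.00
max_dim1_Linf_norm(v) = 0.19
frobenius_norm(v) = 0.29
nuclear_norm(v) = 0.40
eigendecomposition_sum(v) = [[0.21, 0.08, 0.05], [0.11, 0.04, 0.02], [0.02, 0.01, 0.0]] + [[-0.02, 0.04, 0.01], [0.05, -0.1, -0.03], [0.02, -0.05, -0.01]] + [[-0.00, 0.0, -0.00],  [-0.0, 0.00, -0.00],  [0.0, -0.00, 0.0]]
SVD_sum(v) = [[0.21, 0.06, 0.04], [0.13, 0.03, 0.02], [0.02, 0.01, 0.00]] + [[-0.02,0.06,0.02], [0.03,-0.09,-0.03], [0.02,-0.05,-0.02]] + [[-0.00, -0.0, 0.0], [0.00, 0.0, -0.0], [-0.00, -0.0, 0.0]]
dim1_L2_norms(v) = [0.23, 0.17, 0.06]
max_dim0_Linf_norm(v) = 0.19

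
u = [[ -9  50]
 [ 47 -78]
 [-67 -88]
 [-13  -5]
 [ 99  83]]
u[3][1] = -5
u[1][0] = 47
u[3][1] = -5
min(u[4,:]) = 83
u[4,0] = 99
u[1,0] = 47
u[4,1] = 83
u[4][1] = 83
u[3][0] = -13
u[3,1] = -5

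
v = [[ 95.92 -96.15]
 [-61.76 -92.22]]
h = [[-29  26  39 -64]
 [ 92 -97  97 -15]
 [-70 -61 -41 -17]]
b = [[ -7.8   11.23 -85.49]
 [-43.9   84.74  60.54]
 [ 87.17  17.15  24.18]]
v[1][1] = -92.22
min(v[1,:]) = -92.22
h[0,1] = 26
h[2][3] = -17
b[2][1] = 17.15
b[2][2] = 24.18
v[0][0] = 95.92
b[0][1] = 11.23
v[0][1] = -96.15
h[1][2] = 97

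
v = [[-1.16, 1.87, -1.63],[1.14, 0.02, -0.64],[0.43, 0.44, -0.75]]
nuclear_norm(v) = 4.33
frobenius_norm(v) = 3.19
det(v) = -0.03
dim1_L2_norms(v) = [2.74, 1.31, 0.97]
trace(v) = -1.89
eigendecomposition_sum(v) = [[(-1.34+0j), (1.42+0j), -0.98+0.00j], [0.79-0.00j, (-0.84-0j), (0.58-0j)], [0.18-0.00j, -0.19-0.00j, 0.13-0.00j]] + [[(0.09-0.06j), (0.23-0.16j), -0.32+0.27j], [(0.17-0.13j), 0.43-0.35j, -0.61+0.59j], [(0.13-0.11j), (0.31-0.3j), (-0.44+0.5j)]] + [[(0.09+0.06j),(0.23+0.16j),(-0.32-0.27j)], [0.17+0.13j,0.43+0.35j,-0.61-0.59j], [(0.13+0.11j),(0.31+0.3j),(-0.44-0.5j)]]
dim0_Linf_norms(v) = [1.16, 1.87, 1.63]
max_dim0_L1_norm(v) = 3.02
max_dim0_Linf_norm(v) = 1.87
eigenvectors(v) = [[0.86+0.00j, (-0.36-0.03j), (-0.36+0.03j)], [-0.51+0.00j, -0.74+0.00j, -0.74-0.00j], [-0.11+0.00j, -0.57+0.04j, -0.57-0.04j]]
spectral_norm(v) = 2.80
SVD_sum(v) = [[-1.02, 1.87, -1.71], [0.00, -0.01, 0.01], [-0.23, 0.42, -0.38]] + [[-0.14, -0.0, 0.08], [1.14, 0.03, -0.64], [0.66, 0.02, -0.37]] + [[-0.0,-0.0,-0.00], [-0.00,-0.00,-0.0], [0.00,0.00,0.0]]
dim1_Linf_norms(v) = [1.87, 1.14, 0.75]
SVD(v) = [[-0.98, 0.11, -0.19], [0.0, -0.86, -0.51], [-0.22, -0.5, 0.84]] @ diag([2.8010459596340564, 1.5179249723185826, 0.006731302203507049]) @ [[0.37, -0.69, 0.63], [-0.87, -0.02, 0.49], [0.32, 0.73, 0.60]]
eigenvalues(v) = [(-2.05+0j), (0.08+0.09j), (0.08-0.09j)]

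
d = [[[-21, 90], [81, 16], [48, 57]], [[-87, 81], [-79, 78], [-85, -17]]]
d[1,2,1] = -17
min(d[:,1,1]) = 16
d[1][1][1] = 78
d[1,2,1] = -17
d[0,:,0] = [-21, 81, 48]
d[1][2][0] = -85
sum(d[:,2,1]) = 40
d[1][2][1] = -17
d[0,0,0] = -21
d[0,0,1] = 90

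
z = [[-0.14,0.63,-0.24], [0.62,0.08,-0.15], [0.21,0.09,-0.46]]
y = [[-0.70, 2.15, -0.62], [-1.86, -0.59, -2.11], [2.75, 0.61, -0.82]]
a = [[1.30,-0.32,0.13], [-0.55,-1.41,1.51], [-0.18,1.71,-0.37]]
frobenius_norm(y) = 4.73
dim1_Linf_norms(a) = [1.3, 1.51, 1.71]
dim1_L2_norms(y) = [2.34, 2.87, 2.93]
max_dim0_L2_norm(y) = 3.39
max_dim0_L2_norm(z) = 0.67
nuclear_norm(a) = 4.78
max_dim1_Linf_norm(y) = 2.75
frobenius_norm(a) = 3.08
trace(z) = -0.52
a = y @ z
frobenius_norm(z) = 1.07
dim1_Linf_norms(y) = [2.15, 2.11, 2.75]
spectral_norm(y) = 3.51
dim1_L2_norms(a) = [1.35, 2.14, 1.76]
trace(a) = -0.48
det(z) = 0.15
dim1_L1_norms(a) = [1.75, 3.47, 2.26]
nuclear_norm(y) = 7.97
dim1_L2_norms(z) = [0.69, 0.64, 0.51]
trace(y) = -2.11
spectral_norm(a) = 2.61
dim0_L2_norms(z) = [0.67, 0.64, 0.54]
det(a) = -2.68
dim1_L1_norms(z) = [1.01, 0.85, 0.76]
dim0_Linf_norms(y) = [2.75, 2.15, 2.11]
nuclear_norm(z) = 1.75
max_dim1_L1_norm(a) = 3.47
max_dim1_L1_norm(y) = 4.56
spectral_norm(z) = 0.78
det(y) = -17.30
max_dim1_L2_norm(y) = 2.93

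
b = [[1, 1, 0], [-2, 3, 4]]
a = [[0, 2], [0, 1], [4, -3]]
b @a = [[0, 3], [16, -13]]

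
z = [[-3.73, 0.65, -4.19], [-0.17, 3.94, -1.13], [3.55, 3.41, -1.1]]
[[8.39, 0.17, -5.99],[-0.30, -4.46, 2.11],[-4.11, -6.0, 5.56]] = z @[[-1.08,-0.57,1.03],[-0.44,-1.07,0.76],[-1.11,0.3,0.63]]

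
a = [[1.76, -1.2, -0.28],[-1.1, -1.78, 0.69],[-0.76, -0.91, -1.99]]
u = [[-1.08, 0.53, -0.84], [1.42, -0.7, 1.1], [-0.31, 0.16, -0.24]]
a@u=[[-3.52, 1.73, -2.73],[-1.55, 0.77, -1.2],[0.15, -0.08, 0.11]]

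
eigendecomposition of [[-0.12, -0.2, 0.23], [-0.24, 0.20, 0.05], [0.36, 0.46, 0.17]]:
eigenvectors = [[(0.69+0j),0.33-0.25j,(0.33+0.25j)], [0.31+0.00j,(0.05+0.4j),0.05-0.40j], [-0.65+0.00j,(0.82+0j),(0.82-0j)]]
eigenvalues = [(-0.43+0j), (0.34+0.11j), (0.34-0.11j)]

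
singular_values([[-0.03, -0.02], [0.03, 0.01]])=[0.05, 0.01]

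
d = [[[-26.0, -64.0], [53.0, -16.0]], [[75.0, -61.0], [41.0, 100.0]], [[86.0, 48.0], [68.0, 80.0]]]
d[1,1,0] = 41.0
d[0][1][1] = -16.0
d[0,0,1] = -64.0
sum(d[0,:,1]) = -80.0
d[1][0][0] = 75.0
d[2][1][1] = 80.0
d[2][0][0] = 86.0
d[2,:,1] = [48.0, 80.0]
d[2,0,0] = 86.0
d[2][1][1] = 80.0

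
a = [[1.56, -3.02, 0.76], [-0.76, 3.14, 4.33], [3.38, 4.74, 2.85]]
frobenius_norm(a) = 9.13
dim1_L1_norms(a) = [5.34, 8.23, 10.97]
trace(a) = 7.55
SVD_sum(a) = [[-0.36,-1.18,-0.9], [1.12,3.72,2.83], [1.43,4.75,3.61]] + [[2.29, -0.72, 0.03], [-1.53, 0.48, -0.02], [1.77, -0.55, 0.03]] + [[-0.37, -1.12, 1.63], [-0.35, -1.05, 1.52], [0.18, 0.55, -0.79]]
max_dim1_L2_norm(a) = 6.48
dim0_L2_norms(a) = [3.8, 6.44, 5.24]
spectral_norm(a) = 7.94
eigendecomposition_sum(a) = [[-0.75, -0.98, 0.81], [-0.87, -1.13, 0.94], [1.12, 1.46, -1.21]] + [[3.44, -0.16, 2.17], [-2.4, 0.11, -1.52], [0.28, -0.01, 0.17]] + [[-1.13, -1.88, -2.22], [2.51, 4.16, 4.91], [1.99, 3.29, 3.88]]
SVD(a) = [[0.19,0.7,-0.69], [-0.6,-0.47,-0.64], [-0.77,0.54,0.33]] @ diag([7.938792326594016, 3.428527716518274, 2.9245468182742433]) @ [[-0.23, -0.77, -0.59],  [0.95, -0.30, 0.01],  [0.19, 0.56, -0.81]]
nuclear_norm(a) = 14.29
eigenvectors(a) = [[0.47,0.82,-0.33], [0.54,-0.57,0.74], [-0.7,0.07,0.58]]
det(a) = -79.60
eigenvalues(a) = [-3.09, 3.73, 6.91]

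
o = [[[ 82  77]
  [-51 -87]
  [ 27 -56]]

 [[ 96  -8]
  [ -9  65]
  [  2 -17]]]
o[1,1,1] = 65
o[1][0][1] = -8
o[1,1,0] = -9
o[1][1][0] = -9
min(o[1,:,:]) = -17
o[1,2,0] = 2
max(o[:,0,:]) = 96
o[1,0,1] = -8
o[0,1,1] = -87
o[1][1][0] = -9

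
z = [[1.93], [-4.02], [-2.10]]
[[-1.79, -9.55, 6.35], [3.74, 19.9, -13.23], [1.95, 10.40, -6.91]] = z @ [[-0.93, -4.95, 3.29]]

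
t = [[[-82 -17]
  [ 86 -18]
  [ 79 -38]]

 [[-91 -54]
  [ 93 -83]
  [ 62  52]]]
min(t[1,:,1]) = -83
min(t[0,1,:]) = -18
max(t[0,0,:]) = -17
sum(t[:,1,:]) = 78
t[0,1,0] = 86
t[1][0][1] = -54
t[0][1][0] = 86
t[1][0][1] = -54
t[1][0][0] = -91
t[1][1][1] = -83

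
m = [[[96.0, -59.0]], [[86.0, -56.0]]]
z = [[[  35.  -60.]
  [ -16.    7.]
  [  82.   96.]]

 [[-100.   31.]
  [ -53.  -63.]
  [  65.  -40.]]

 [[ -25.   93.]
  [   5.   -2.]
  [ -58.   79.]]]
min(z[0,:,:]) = -60.0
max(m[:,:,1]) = -56.0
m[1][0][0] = 86.0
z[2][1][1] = -2.0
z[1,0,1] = 31.0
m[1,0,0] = 86.0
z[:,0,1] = [-60.0, 31.0, 93.0]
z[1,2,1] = -40.0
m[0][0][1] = -59.0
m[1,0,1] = -56.0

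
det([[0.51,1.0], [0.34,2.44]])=0.904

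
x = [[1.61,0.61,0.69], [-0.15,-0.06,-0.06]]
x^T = [[1.61, -0.15], [0.61, -0.06], [0.69, -0.06]]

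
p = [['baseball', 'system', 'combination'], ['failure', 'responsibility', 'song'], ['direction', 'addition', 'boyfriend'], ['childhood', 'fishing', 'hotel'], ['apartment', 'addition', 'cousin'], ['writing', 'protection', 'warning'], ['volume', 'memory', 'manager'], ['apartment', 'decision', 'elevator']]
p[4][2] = 'cousin'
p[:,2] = ['combination', 'song', 'boyfriend', 'hotel', 'cousin', 'warning', 'manager', 'elevator']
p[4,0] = 'apartment'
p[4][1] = 'addition'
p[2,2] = 'boyfriend'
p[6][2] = 'manager'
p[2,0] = 'direction'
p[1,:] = ['failure', 'responsibility', 'song']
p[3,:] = ['childhood', 'fishing', 'hotel']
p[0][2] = 'combination'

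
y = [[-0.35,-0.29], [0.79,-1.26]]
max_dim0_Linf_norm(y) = 1.26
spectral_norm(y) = 1.49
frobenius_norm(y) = 1.56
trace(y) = -1.61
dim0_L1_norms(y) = [1.14, 1.55]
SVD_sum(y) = [[0.03, -0.06], [0.77, -1.27]] + [[-0.38, -0.23], [0.02, 0.01]]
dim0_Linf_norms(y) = [0.79, 1.26]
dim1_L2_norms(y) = [0.45, 1.49]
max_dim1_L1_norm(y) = 2.05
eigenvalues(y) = [(-0.8+0.15j), (-0.8-0.15j)]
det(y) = 0.67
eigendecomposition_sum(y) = [[(-0.18+1.31j), (-0.14-0.79j)], [0.39+2.14j, (-0.63-1.16j)]] + [[(-0.17-1.31j), -0.15+0.79j], [(0.39-2.14j), -0.63+1.16j]]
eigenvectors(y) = [[(0.49+0.16j), 0.49-0.16j], [(0.86+0j), 0.86-0.00j]]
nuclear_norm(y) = 1.94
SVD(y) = [[0.04, 1.0], [1.00, -0.04]] @ diag([1.48850053281286, 0.45018458860319915]) @ [[0.52, -0.85], [-0.85, -0.52]]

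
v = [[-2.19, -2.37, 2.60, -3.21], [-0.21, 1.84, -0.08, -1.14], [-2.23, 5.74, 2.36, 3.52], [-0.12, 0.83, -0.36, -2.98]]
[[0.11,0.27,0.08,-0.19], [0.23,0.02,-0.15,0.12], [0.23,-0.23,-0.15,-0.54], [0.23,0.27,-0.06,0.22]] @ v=[[-0.45, 0.54, 0.52, 0.19], [-0.19, -1.27, 0.20, -1.65], [-0.06, -2.28, 0.46, 0.61], [-0.45, -0.21, 0.36, -1.91]]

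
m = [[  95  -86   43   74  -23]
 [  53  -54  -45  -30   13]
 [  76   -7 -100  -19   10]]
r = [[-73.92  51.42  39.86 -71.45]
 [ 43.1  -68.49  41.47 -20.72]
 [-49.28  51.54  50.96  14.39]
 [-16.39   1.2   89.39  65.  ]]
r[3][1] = 1.2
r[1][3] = -20.72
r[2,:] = [-49.28, 51.54, 50.96, 14.39]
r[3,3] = 65.0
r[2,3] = 14.39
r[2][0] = -49.28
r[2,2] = 50.96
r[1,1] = -68.49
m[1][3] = -30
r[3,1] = 1.2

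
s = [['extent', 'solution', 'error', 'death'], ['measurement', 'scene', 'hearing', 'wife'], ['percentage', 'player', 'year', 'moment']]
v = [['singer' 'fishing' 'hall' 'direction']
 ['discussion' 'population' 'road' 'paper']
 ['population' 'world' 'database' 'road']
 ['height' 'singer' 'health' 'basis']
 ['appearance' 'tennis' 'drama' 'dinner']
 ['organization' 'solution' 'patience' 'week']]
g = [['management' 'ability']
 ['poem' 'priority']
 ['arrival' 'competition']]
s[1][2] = 'hearing'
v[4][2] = 'drama'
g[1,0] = 'poem'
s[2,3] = 'moment'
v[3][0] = 'height'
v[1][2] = 'road'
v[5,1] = 'solution'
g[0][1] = 'ability'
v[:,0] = ['singer', 'discussion', 'population', 'height', 'appearance', 'organization']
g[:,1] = ['ability', 'priority', 'competition']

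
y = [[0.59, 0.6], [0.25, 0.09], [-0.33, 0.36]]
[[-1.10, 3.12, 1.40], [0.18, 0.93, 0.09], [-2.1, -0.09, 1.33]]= y @ [[2.11, 2.87, -0.72], [-3.90, 2.37, 3.04]]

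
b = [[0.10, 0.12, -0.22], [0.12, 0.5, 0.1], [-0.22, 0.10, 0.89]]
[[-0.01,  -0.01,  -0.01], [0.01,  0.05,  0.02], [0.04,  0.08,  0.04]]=b @ [[-0.00, 0.16, -0.02], [0.02, 0.04, 0.04], [0.04, 0.12, 0.04]]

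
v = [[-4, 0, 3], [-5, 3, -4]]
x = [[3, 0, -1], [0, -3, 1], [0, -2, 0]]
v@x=[[-12, -6, 4], [-15, -1, 8]]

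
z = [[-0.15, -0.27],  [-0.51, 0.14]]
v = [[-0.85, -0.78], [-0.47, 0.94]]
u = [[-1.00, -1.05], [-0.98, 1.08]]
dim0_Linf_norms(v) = [0.85, 0.94]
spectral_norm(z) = 0.54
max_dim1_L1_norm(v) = 1.63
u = v + z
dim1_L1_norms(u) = [2.05, 2.06]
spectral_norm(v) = 1.25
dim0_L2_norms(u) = [1.4, 1.51]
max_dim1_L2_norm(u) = 1.46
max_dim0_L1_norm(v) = 1.72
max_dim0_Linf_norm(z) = 0.51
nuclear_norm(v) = 2.18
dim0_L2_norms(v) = [0.97, 1.22]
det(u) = -2.11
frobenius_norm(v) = 1.56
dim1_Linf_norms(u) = [1.05, 1.08]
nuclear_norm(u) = 2.91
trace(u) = 0.08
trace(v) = 0.09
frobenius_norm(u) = 2.06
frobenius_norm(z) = 0.61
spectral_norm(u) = 1.51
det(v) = -1.17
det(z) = -0.16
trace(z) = -0.01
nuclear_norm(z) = 0.83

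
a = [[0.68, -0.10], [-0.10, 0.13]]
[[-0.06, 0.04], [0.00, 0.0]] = a@ [[-0.10, 0.07], [-0.06, 0.09]]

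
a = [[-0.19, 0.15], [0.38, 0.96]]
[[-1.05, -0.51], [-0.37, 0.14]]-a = [[-0.86, -0.66], [-0.75, -0.82]]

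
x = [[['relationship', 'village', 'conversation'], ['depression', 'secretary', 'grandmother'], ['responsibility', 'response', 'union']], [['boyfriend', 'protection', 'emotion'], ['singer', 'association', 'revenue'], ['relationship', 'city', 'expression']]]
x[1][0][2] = 'emotion'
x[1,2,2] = 'expression'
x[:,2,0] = ['responsibility', 'relationship']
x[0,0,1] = 'village'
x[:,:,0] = [['relationship', 'depression', 'responsibility'], ['boyfriend', 'singer', 'relationship']]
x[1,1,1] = 'association'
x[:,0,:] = [['relationship', 'village', 'conversation'], ['boyfriend', 'protection', 'emotion']]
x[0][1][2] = 'grandmother'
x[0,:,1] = ['village', 'secretary', 'response']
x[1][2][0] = 'relationship'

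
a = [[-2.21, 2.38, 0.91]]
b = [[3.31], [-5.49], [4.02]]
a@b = [[-16.72]]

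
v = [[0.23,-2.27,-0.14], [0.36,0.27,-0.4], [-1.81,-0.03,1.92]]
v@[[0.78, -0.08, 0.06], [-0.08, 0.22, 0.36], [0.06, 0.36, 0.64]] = [[0.35, -0.57, -0.89], [0.24, -0.11, -0.14], [-1.29, 0.83, 1.11]]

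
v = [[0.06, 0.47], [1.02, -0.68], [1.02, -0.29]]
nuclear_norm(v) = 2.12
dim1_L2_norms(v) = [0.47, 1.23, 1.06]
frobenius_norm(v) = 1.69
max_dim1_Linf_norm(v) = 1.02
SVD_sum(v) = [[-0.15, 0.08], [1.08, -0.57], [0.92, -0.48]] + [[0.21, 0.39], [-0.06, -0.11], [0.1, 0.19]]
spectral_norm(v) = 1.61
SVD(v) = [[0.1, 0.87], [-0.76, -0.25], [-0.64, 0.43]] @ diag([1.6096676373179921, 0.5106565356196989]) @ [[-0.88, 0.47],  [0.47, 0.88]]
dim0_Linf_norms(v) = [1.02, 0.68]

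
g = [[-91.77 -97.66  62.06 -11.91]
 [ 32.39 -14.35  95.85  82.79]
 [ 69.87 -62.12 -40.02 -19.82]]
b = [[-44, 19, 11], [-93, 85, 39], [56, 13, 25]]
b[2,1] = 13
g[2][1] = -62.12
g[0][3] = -11.91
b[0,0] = -44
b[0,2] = 11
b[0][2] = 11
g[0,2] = 62.06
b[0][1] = 19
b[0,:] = [-44, 19, 11]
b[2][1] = 13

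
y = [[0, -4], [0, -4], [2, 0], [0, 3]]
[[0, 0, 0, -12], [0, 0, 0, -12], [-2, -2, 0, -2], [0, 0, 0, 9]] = y @ [[-1, -1, 0, -1], [0, 0, 0, 3]]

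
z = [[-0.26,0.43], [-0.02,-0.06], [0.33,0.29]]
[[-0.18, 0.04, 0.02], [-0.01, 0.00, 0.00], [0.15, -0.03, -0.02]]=z @ [[0.53, -0.11, -0.07], [-0.09, 0.02, 0.01]]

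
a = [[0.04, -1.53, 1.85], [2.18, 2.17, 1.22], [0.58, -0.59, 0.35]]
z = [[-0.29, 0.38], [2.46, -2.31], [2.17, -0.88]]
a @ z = [[0.24, 1.92], [7.35, -5.26], [-0.86, 1.28]]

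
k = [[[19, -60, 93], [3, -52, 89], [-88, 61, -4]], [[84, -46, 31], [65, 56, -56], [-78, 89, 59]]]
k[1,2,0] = -78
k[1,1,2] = -56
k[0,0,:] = [19, -60, 93]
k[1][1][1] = 56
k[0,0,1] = -60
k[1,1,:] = [65, 56, -56]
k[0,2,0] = -88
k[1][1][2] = -56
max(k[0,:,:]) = 93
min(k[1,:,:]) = -78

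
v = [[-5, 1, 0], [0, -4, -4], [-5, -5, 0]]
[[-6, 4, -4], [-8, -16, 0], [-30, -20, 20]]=v @ [[2, 0, 0], [4, 4, -4], [-2, 0, 4]]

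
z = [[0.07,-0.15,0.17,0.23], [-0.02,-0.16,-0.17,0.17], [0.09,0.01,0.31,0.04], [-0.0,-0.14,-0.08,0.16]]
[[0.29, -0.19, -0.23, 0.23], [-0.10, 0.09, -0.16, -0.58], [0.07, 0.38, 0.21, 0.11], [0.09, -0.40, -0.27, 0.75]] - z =[[0.22, -0.04, -0.4, 0.0], [-0.08, 0.25, 0.01, -0.75], [-0.02, 0.37, -0.10, 0.07], [0.09, -0.26, -0.19, 0.59]]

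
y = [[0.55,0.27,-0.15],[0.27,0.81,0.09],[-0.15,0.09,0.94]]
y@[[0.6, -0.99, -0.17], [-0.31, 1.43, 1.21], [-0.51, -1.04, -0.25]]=[[0.32, -0.00, 0.27], [-0.14, 0.80, 0.91], [-0.6, -0.70, -0.10]]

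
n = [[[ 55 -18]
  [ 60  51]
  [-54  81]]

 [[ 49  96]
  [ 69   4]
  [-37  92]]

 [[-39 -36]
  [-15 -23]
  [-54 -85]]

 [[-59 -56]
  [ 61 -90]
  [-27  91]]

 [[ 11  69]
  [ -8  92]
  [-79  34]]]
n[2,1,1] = -23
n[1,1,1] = 4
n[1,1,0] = 69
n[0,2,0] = -54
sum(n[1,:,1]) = 192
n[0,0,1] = -18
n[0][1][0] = 60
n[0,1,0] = 60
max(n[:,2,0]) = -27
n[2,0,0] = -39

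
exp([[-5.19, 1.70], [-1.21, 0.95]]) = [[-0.11, 0.56], [-0.40, 1.93]]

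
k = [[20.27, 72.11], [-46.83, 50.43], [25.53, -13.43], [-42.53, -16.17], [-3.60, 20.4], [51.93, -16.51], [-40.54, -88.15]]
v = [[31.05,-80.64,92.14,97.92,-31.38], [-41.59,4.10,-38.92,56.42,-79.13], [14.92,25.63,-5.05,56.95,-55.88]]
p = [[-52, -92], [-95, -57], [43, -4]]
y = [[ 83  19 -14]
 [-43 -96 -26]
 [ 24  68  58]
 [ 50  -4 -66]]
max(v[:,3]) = 97.92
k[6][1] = -88.15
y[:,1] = [19, -96, 68, -4]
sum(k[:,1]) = 8.679999999999964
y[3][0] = 50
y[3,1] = -4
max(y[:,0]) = 83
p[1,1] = -57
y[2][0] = 24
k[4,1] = 20.4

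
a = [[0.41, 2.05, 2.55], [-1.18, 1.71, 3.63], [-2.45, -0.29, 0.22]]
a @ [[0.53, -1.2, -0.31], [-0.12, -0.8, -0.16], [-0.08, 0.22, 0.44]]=[[-0.23, -1.57, 0.67], [-1.12, 0.85, 1.69], [-1.28, 3.22, 0.90]]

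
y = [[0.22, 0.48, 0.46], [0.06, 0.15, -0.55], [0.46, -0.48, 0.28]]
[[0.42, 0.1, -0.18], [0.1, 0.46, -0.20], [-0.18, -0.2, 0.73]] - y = [[0.2, -0.38, -0.64], [0.04, 0.31, 0.35], [-0.64, 0.28, 0.45]]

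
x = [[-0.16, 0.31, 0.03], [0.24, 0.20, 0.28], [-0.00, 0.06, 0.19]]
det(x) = -0.02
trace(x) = 0.23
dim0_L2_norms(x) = [0.29, 0.37, 0.34]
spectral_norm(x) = 0.47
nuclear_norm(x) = 0.91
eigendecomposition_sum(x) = [[-0.23, 0.15, -0.07],  [0.12, -0.07, 0.03],  [-0.01, 0.01, -0.00]] + [[0.06, 0.14, 0.19], [0.11, 0.26, 0.34], [0.03, 0.07, 0.09]] + [[0.01, 0.02, -0.09], [0.01, 0.02, -0.1], [-0.02, -0.02, 0.10]]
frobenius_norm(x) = 0.58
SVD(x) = [[0.38, -0.92, -0.10],  [0.85, 0.39, -0.35],  [0.36, 0.04, 0.93]] @ diag([0.4669007085700831, 0.32844366984567575, 0.11148311116514074]) @ [[0.31, 0.66, 0.68],[0.73, -0.62, 0.27],[-0.61, -0.42, 0.68]]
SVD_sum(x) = [[0.05,0.12,0.12], [0.12,0.26,0.27], [0.05,0.11,0.12]] + [[-0.22, 0.19, -0.08], [0.09, -0.08, 0.04], [0.01, -0.01, 0.0]] + [[0.01,0.0,-0.01], [0.02,0.02,-0.03], [-0.06,-0.04,0.07]]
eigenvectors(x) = [[0.89, 0.47, -0.55], [-0.45, 0.85, -0.58], [0.05, 0.23, 0.61]]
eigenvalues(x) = [-0.31, 0.41, 0.13]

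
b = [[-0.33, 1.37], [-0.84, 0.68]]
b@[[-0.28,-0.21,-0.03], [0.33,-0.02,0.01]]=[[0.54, 0.04, 0.02], [0.46, 0.16, 0.03]]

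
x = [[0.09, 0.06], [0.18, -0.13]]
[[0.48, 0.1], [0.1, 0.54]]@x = [[0.06, 0.02], [0.11, -0.06]]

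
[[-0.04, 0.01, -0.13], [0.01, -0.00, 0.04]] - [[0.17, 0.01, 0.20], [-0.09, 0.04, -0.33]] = [[-0.21,0.00,-0.33],  [0.1,-0.04,0.37]]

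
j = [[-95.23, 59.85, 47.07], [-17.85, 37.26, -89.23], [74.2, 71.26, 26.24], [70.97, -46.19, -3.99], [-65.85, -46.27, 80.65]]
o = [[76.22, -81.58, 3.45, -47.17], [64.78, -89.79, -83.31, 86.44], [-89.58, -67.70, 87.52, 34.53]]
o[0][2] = 3.45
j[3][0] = 70.97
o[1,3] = 86.44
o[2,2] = 87.52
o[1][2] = -83.31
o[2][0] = -89.58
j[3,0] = 70.97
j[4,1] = -46.27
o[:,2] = [3.45, -83.31, 87.52]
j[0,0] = -95.23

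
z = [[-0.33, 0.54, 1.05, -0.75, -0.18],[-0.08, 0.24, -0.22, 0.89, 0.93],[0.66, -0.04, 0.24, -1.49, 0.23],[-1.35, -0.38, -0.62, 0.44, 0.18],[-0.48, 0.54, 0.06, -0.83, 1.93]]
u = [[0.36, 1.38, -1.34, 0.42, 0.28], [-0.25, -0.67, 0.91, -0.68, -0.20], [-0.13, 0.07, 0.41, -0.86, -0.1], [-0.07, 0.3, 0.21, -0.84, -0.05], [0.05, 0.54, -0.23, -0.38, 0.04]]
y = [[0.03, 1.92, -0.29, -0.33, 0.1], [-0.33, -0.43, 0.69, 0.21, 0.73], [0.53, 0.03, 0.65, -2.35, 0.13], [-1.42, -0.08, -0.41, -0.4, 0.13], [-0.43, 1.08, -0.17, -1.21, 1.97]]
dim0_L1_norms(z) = [2.9, 1.74, 2.19, 4.4, 3.45]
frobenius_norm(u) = 2.86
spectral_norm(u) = 2.51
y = u + z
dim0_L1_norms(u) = [0.86, 2.96, 3.1, 3.18, 0.67]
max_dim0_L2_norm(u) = 1.7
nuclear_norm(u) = 3.90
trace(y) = 1.82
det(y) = -9.70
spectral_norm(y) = 3.22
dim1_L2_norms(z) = [1.45, 1.33, 1.66, 1.61, 2.22]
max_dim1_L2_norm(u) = 2.02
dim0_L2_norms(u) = [0.47, 1.66, 1.7, 1.49, 0.36]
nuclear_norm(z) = 7.18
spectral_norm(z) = 2.48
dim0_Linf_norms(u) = [0.36, 1.38, 1.34, 0.86, 0.28]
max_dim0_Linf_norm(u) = 1.38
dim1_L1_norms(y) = [2.67, 2.39, 3.69, 2.44, 4.86]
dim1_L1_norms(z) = [2.85, 2.36, 2.66, 2.97, 3.84]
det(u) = -0.00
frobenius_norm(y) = 4.54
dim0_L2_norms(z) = [1.61, 0.89, 1.26, 2.11, 2.17]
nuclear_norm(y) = 9.13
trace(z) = 2.52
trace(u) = -0.70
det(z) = -0.51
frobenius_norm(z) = 3.76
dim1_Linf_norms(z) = [1.05, 0.93, 1.49, 1.35, 1.93]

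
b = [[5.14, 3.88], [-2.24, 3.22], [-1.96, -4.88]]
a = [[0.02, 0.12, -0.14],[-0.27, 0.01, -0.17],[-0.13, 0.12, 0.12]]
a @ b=[[0.11, 1.15], [-1.08, -0.19], [-1.17, -0.70]]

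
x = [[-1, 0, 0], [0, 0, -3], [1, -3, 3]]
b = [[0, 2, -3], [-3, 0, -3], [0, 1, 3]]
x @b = [[0, -2, 3], [0, -3, -9], [9, 5, 15]]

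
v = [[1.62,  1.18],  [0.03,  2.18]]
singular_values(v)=[2.65, 1.32]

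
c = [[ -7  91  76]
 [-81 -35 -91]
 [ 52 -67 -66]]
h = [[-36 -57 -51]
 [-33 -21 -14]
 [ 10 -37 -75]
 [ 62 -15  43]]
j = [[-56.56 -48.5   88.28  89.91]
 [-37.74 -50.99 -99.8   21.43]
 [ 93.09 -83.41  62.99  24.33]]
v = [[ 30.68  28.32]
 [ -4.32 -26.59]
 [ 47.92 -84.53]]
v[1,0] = -4.32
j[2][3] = 24.33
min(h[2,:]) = -75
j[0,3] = 89.91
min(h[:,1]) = -57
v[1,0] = -4.32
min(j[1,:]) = -99.8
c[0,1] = 91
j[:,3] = [89.91, 21.43, 24.33]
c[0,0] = -7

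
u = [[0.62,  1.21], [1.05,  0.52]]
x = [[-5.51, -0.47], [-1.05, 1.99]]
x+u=[[-4.89, 0.74], [0.0, 2.51]]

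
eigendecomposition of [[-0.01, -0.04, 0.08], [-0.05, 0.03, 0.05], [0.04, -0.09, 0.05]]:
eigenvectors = [[0.66+0.00j, -0.73+0.00j, (-0.73-0j)], [(0.09+0j), -0.56-0.03j, (-0.56+0.03j)], [(0.74+0j), (-0.35-0.18j), (-0.35+0.18j)]]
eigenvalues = [(0.07+0j), (-0+0.02j), (-0-0.02j)]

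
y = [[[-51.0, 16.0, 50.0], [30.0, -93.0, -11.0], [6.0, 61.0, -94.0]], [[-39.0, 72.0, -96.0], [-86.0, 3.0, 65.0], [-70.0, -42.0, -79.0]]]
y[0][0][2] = 50.0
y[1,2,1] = -42.0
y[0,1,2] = -11.0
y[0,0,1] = 16.0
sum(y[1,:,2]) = -110.0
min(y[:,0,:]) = -96.0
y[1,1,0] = -86.0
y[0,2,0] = 6.0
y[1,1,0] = -86.0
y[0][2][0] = 6.0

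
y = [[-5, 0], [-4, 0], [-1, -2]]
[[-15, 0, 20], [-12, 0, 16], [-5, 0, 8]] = y @ [[3, 0, -4], [1, 0, -2]]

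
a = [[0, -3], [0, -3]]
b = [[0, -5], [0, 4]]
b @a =[[0, 15], [0, -12]]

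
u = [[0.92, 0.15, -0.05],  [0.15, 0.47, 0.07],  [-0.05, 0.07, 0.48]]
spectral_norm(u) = 0.97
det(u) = 0.19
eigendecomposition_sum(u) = [[0.89, 0.26, -0.05], [0.26, 0.08, -0.02], [-0.05, -0.02, 0.0]] + [[0.02, -0.07, 0.06],[-0.07, 0.22, -0.16],[0.06, -0.16, 0.13]] + [[0.01, -0.04, -0.05], [-0.04, 0.18, 0.25], [-0.05, 0.25, 0.35]]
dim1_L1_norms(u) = [1.12, 0.69, 0.6]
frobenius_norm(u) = 1.17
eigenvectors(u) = [[0.96, 0.26, -0.12], [0.28, -0.77, 0.58], [-0.06, 0.58, 0.81]]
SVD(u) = [[-0.96, 0.12, 0.26], [-0.28, -0.58, -0.77], [0.06, -0.81, 0.58]] @ diag([0.9670172868290453, 0.5371904721906069, 0.36579224098034796]) @ [[-0.96, -0.28, 0.06], [0.12, -0.58, -0.81], [0.26, -0.77, 0.58]]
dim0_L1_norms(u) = [1.12, 0.69, 0.6]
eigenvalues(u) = [0.97, 0.37, 0.54]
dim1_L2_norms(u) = [0.93, 0.5, 0.49]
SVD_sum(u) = [[0.89, 0.26, -0.05], [0.26, 0.08, -0.02], [-0.05, -0.02, 0.00]] + [[0.01, -0.04, -0.05], [-0.04, 0.18, 0.25], [-0.05, 0.25, 0.35]] + [[0.02, -0.07, 0.06], [-0.07, 0.22, -0.16], [0.06, -0.16, 0.13]]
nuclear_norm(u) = 1.87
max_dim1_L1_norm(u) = 1.12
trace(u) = 1.87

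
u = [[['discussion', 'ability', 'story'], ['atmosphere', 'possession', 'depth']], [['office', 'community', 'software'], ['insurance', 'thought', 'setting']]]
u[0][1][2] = 'depth'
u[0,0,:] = ['discussion', 'ability', 'story']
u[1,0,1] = 'community'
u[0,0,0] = 'discussion'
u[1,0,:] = ['office', 'community', 'software']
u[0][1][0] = 'atmosphere'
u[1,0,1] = 'community'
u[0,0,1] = 'ability'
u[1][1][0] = 'insurance'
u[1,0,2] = 'software'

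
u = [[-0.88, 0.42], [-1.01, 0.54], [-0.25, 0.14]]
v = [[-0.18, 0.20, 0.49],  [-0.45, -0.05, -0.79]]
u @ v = [[-0.03, -0.2, -0.76], [-0.06, -0.23, -0.92], [-0.02, -0.06, -0.23]]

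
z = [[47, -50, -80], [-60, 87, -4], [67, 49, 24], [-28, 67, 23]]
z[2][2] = 24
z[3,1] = 67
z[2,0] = 67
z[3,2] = 23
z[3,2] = 23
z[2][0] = 67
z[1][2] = -4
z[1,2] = -4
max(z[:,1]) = 87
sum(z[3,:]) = 62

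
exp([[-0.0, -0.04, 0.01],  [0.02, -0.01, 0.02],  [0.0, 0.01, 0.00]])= [[1.0, -0.04, 0.01],  [0.02, 0.99, 0.02],  [0.00, 0.01, 1.00]]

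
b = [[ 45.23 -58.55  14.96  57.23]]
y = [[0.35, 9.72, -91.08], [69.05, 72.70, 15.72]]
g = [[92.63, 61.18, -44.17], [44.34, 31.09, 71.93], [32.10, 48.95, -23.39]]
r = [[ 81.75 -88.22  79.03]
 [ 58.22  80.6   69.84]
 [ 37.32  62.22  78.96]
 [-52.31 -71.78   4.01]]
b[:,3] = [57.23]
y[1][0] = 69.05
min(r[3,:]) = -71.78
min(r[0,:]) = -88.22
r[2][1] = 62.22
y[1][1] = 72.7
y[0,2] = -91.08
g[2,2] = -23.39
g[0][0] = 92.63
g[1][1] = 31.09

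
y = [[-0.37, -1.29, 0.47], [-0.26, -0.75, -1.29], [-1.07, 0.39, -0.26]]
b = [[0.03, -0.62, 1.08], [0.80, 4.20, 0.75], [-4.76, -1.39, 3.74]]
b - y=[[0.40, 0.67, 0.61],[1.06, 4.95, 2.04],[-3.69, -1.78, 4.0]]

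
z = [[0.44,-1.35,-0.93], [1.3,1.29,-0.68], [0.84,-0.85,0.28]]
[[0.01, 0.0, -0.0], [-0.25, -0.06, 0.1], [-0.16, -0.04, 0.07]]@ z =[[0.0, -0.01, -0.01], [-0.1, 0.18, 0.30], [-0.06, 0.1, 0.2]]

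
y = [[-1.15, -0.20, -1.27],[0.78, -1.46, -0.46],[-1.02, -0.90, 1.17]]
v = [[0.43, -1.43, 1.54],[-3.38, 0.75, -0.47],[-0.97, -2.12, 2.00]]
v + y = [[-0.72, -1.63, 0.27], [-2.60, -0.71, -0.93], [-1.99, -3.02, 3.17]]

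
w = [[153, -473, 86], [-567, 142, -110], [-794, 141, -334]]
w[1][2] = -110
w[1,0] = -567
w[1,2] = -110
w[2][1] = 141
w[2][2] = -334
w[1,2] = -110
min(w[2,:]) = -794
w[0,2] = 86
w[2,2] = -334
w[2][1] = 141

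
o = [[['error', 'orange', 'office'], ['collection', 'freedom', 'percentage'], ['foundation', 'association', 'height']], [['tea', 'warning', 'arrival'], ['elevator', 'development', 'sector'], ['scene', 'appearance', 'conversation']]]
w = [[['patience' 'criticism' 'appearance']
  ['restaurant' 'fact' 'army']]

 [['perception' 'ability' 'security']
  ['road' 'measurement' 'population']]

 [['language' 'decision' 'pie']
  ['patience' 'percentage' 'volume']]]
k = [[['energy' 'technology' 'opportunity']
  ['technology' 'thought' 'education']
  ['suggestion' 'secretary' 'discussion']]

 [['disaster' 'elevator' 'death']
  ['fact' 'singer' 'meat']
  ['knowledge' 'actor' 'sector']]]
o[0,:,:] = [['error', 'orange', 'office'], ['collection', 'freedom', 'percentage'], ['foundation', 'association', 'height']]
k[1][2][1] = 'actor'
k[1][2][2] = 'sector'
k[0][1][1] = 'thought'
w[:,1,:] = [['restaurant', 'fact', 'army'], ['road', 'measurement', 'population'], ['patience', 'percentage', 'volume']]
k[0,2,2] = 'discussion'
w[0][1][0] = 'restaurant'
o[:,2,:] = [['foundation', 'association', 'height'], ['scene', 'appearance', 'conversation']]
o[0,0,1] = 'orange'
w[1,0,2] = 'security'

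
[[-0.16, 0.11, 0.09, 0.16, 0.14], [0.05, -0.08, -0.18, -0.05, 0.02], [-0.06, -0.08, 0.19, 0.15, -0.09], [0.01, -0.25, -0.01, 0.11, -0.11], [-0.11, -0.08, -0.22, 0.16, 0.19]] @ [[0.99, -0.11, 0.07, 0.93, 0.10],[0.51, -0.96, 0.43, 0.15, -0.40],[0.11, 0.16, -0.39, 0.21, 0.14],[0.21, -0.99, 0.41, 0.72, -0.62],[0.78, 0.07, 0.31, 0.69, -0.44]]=[[0.05, -0.22, 0.11, 0.1, -0.21], [-0.01, 0.09, 0.02, -0.03, 0.03], [-0.12, -0.04, -0.08, 0.02, -0.0], [-0.18, 0.12, -0.09, -0.03, 0.08], [0.01, -0.09, 0.17, 0.09, -0.19]]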